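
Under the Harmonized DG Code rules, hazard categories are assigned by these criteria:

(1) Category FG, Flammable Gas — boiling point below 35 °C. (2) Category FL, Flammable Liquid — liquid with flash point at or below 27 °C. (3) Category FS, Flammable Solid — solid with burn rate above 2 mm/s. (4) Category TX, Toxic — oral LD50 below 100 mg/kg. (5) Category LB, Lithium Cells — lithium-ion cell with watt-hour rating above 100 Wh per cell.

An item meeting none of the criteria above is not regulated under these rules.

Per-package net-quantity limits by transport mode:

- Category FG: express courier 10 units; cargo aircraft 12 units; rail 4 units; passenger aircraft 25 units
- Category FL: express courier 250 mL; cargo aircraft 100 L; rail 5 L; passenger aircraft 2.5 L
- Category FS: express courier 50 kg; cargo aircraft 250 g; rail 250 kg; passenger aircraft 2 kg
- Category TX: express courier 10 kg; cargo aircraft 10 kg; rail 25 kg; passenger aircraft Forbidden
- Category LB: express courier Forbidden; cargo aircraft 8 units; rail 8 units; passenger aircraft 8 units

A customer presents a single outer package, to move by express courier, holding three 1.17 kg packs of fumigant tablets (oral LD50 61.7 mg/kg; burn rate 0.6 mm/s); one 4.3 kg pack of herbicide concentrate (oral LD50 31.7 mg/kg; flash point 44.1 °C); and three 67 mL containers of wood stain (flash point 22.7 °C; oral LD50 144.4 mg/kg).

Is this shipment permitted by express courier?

Oral LD50 61.7 mg/kg meets the Category TX criterion (Toxic), so the fumigant tablets are Category TX.
Herbicide concentrate: oral LD50 31.7 mg/kg < 100 mg/kg → Category TX (Toxic).
Flash point 22.7 °C meets the Category FL criterion (Flammable Liquid), so the wood stain is Category FL.
Category TX net quantity: (three 1.17 kg packs = 3.51 kg) + 4.3 kg = 7.81 kg.
That is within the Category TX express courier limit of 10 kg.
Category FL quantity: three 67 mL containers = 201 mL.
That is within the Category FL express courier limit of 250 mL.
Every hazard category is within its express courier limit and no segregation rule is violated.

Yes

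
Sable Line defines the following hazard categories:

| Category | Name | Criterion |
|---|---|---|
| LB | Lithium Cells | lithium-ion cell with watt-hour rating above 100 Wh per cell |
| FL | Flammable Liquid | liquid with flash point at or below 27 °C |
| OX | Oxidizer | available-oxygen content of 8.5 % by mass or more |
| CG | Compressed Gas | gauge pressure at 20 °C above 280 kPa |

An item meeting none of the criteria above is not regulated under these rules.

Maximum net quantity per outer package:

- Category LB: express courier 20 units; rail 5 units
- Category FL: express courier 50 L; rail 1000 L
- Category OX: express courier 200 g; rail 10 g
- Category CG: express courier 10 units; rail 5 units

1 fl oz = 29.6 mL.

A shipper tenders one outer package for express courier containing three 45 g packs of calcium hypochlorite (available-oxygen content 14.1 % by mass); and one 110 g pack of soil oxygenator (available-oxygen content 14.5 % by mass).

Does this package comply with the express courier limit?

Calcium hypochlorite: available-oxygen content 14.1 % by mass ≥ 8.5 % by mass → Category OX (Oxidizer).
With available-oxygen content 14.5 % by mass (≥ 8.5 % by mass), the soil oxygenator falls in Category OX.
Total Category OX: (three 45 g packs = 135 g) + 110 g = 245 g.
245 g exceeds the express courier limit of 200 g for Category OX.

No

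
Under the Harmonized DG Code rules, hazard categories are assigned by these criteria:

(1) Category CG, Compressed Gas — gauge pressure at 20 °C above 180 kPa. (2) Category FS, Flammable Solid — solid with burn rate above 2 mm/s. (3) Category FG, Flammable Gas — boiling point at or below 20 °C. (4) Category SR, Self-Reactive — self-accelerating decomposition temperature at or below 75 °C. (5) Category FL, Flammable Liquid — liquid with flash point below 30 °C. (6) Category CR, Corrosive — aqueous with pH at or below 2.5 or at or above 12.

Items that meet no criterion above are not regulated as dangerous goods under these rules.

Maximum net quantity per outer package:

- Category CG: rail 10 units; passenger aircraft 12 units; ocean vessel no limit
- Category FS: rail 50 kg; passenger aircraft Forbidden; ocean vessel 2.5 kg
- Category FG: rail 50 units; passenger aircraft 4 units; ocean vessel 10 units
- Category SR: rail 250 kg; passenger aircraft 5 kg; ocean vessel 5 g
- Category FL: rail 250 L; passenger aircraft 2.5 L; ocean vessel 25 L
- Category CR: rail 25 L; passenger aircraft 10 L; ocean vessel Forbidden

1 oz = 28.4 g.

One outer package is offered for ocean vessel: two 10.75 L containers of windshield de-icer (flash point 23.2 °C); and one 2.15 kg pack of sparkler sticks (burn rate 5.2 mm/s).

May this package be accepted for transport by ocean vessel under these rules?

The windshield de-icer has flash point 23.2 °C, which is < 30 °C, so it is Category FL (Flammable Liquid).
The sparkler sticks have burn rate 5.2 mm/s, which is > 2 mm/s, so they are Category FS (Flammable Solid).
Category FS quantity: 2.15 kg.
That is within the Category FS ocean vessel limit of 2.5 kg.
Category FL quantity: two 10.75 L containers = 21.5 L.
21.5 L is within the ocean vessel limit of 25 L for Category FL.
Every hazard category is within its ocean vessel limit and no segregation rule is violated.

Yes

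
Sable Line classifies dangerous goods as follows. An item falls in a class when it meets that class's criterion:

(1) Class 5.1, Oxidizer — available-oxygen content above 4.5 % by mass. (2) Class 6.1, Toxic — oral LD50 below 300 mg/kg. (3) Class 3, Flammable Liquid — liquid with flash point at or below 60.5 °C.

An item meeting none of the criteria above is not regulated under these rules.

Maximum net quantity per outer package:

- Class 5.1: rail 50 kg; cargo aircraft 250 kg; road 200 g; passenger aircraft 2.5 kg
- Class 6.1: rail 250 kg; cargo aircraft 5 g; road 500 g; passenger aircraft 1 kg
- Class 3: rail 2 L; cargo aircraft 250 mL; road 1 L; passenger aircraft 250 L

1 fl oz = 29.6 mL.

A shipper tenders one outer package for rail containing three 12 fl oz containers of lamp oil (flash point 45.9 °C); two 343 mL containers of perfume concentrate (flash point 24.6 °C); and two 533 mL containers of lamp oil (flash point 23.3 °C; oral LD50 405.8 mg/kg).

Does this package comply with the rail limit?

Flash point 45.9 °C meets the Class 3 criterion (Flammable Liquid), so the lamp oil is Class 3.
Flash point 24.6 °C meets the Class 3 criterion (Flammable Liquid), so the perfume concentrate is Class 3.
Flash point 23.3 °C meets the Class 3 criterion (Flammable Liquid), so the lamp oil is Class 3.
Class 3 net quantity: (three 12 fl oz containers = 1065.6 mL) + (two 343 mL containers = 686 mL) + (two 533 mL containers = 1.066 L) = 2817.6 mL.
That exceeds the Class 3 rail limit of 2 L.

No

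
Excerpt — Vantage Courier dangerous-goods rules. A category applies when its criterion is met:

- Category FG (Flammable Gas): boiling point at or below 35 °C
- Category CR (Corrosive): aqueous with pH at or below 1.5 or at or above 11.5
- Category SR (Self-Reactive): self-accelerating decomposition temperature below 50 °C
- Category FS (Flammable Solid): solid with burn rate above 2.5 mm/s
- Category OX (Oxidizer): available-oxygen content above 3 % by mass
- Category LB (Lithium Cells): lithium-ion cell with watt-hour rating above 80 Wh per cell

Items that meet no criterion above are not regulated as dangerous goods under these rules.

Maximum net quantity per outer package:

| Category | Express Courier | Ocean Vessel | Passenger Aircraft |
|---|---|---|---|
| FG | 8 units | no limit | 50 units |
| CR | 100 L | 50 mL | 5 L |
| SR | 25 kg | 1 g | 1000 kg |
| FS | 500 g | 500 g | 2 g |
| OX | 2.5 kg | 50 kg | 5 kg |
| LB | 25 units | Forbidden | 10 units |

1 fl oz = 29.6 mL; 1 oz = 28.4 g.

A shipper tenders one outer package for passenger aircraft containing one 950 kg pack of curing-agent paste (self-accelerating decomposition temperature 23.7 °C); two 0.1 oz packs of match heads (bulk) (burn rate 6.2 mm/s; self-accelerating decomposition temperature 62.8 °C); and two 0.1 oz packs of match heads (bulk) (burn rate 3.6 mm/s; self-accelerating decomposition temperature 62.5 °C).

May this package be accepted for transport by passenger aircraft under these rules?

Self-accelerating decomposition temperature 23.7 °C meets the Category SR criterion (Self-Reactive), so the curing-agent paste is Category SR.
Match heads (bulk): burn rate 6.2 mm/s > 2.5 mm/s → Category FS (Flammable Solid).
With burn rate 3.6 mm/s (> 2.5 mm/s), the match heads (bulk) fall in Category FS.
Category FS net quantity: (two 0.1 oz packs = 5.68 g) + (two 0.1 oz packs = 5.68 g) = 11.36 g.
11.36 g exceeds the passenger aircraft limit of 2 g for Category FS.
Category SR quantity: 950 kg.
That is within the Category SR passenger aircraft limit of 1000 kg.

No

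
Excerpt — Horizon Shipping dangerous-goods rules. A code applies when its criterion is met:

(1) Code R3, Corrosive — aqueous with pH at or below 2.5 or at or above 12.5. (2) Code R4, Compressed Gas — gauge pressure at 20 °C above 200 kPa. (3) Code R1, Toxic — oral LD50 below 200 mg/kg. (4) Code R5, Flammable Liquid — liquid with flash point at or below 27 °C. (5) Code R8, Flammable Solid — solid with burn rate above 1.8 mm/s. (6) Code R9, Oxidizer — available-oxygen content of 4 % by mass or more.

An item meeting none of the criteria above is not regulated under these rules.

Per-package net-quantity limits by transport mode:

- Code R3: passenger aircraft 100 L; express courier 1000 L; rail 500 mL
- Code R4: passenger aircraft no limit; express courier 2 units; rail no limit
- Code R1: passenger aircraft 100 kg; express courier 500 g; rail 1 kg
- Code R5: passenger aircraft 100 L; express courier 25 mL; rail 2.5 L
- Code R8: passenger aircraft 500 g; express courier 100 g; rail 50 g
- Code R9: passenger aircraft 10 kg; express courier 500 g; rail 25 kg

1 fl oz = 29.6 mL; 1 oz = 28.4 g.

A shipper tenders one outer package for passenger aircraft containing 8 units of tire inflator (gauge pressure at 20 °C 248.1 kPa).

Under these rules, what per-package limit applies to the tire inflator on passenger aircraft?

no limit

Tire inflator: gauge pressure at 20 °C 248.1 kPa > 200 kPa → Code R4 (Compressed Gas).
The passenger aircraft limit for Code R4 is no limit.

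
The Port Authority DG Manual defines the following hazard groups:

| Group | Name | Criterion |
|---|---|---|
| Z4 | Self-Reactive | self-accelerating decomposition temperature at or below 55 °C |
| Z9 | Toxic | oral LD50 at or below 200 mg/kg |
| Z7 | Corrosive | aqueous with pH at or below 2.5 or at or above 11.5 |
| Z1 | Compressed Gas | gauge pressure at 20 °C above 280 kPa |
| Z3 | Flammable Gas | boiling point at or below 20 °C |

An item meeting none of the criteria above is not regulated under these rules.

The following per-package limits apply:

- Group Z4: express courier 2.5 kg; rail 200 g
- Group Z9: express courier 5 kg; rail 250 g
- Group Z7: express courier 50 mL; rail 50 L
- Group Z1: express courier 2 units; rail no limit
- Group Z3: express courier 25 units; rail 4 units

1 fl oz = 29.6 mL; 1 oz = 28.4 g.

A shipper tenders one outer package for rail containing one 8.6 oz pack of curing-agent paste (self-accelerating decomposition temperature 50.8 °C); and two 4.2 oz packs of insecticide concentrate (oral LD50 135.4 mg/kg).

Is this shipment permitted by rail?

With self-accelerating decomposition temperature 50.8 °C (≤ 55 °C), the curing-agent paste falls in Group Z4.
Oral LD50 135.4 mg/kg meets the Group Z9 criterion (Toxic), so the insecticide concentrate is Group Z9.
Group Z9 quantity: two 4.2 oz packs = 238.56 g.
That is within the Group Z9 rail limit of 250 g.
Group Z4 quantity: one 8.6 oz pack = 244.24 g.
244.24 g > 200 g (rail limit, Group Z4) — over the limit.

No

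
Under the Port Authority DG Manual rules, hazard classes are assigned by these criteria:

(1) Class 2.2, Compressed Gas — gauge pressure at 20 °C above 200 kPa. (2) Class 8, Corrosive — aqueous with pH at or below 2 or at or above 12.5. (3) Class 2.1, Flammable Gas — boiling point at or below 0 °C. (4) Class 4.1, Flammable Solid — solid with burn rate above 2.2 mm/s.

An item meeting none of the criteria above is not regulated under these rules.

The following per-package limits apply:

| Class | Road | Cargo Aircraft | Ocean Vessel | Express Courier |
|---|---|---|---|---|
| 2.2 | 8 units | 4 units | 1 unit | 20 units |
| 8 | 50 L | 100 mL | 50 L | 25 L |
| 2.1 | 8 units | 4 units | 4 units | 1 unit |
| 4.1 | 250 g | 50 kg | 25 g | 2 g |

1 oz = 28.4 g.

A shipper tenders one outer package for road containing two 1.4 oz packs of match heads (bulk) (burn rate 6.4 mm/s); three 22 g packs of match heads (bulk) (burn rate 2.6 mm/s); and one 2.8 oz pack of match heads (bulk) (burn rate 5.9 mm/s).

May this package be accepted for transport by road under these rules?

Yes

With burn rate 6.4 mm/s (> 2.2 mm/s), the match heads (bulk) fall in Class 4.1.
The match heads (bulk) have burn rate 2.6 mm/s, which is > 2.2 mm/s, so they are Class 4.1 (Flammable Solid).
Match heads (bulk): burn rate 5.9 mm/s > 2.2 mm/s → Class 4.1 (Flammable Solid).
Total Class 4.1: (two 1.4 oz packs = 79.52 g) + (three 22 g packs = 66 g) + (one 2.8 oz pack = 79.52 g) = 225.04 g.
225.04 g ≤ 250 g (road limit, Class 4.1) — within limit.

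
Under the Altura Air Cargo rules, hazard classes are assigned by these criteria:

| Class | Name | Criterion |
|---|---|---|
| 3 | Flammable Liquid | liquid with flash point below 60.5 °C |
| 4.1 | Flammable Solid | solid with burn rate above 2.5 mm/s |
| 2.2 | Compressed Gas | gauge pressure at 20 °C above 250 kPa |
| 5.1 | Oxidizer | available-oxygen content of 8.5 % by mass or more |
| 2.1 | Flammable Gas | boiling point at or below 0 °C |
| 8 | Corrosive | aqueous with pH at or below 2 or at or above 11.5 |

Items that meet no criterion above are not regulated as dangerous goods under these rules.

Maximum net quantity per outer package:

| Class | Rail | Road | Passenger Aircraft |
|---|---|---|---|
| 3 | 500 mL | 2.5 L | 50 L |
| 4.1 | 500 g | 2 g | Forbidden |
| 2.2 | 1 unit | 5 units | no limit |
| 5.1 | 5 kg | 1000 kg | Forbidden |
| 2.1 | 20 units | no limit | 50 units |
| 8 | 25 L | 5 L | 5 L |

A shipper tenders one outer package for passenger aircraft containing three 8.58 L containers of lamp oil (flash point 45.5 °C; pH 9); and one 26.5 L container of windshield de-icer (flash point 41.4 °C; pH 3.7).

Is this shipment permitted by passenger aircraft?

Flash point 45.5 °C meets the Class 3 criterion (Flammable Liquid), so the lamp oil is Class 3.
The windshield de-icer has flash point 41.4 °C, which is < 60.5 °C, so it is Class 3 (Flammable Liquid).
Class 3 net quantity: (three 8.58 L containers = 25.74 L) + 26.5 L = 52.24 L.
That exceeds the Class 3 passenger aircraft limit of 50 L.

No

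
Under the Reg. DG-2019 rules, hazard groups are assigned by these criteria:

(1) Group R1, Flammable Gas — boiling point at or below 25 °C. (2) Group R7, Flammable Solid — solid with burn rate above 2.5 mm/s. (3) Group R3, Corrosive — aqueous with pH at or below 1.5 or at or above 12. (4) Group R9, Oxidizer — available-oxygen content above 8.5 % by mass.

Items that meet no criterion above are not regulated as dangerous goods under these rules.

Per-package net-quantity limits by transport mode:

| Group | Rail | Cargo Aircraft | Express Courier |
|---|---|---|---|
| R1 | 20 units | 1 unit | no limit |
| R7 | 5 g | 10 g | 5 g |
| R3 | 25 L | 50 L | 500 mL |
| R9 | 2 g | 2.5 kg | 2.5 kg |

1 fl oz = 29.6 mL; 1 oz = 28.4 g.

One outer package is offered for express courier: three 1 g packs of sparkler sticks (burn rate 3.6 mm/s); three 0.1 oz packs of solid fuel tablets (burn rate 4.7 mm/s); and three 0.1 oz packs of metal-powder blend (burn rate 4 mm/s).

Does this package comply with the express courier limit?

No

The sparkler sticks have burn rate 3.6 mm/s, which is > 2.5 mm/s, so they are Group R7 (Flammable Solid).
With burn rate 4.7 mm/s (> 2.5 mm/s), the solid fuel tablets fall in Group R7.
Burn rate 4 mm/s meets the Group R7 criterion (Flammable Solid), so the metal-powder blend is Group R7.
Total Group R7: (three 1 g packs = 3 g) + (three 0.1 oz packs = 8.52 g) + (three 0.1 oz packs = 8.52 g) = 20.04 g.
That exceeds the Group R7 express courier limit of 5 g.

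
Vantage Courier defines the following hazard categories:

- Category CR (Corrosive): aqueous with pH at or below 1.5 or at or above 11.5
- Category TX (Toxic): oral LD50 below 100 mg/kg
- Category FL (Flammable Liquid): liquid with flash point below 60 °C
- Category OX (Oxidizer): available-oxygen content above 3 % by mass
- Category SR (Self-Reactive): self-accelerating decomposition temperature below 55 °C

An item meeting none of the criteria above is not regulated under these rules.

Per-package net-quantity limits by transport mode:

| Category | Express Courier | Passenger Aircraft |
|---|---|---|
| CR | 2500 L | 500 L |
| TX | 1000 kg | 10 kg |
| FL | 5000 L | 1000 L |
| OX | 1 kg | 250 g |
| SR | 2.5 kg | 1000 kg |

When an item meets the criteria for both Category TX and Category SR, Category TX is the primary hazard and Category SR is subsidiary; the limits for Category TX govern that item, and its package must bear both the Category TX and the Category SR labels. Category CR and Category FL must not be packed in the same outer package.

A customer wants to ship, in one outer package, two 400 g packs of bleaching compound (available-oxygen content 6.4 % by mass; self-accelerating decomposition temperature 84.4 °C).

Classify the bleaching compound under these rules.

Category OX

Bleaching compound: available-oxygen content 6.4 % by mass > 3 % by mass → Category OX (Oxidizer).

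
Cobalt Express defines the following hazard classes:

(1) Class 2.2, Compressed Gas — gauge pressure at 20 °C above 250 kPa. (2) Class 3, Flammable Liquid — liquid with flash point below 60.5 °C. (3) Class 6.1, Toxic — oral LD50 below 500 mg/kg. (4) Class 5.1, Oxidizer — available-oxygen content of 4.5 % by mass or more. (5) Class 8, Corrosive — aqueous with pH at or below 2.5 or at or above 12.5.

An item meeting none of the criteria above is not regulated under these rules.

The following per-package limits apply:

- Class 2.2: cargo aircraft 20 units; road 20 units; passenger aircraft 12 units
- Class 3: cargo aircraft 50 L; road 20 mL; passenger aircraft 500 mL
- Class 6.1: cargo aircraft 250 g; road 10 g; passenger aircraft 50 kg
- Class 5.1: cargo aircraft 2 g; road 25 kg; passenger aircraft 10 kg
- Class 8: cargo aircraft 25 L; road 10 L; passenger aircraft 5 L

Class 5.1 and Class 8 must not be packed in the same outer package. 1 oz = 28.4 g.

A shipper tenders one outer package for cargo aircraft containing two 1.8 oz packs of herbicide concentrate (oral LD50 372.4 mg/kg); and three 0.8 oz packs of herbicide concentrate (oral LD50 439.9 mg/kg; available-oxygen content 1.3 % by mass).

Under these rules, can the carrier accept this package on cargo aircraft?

Yes

Herbicide concentrate: oral LD50 372.4 mg/kg < 500 mg/kg → Class 6.1 (Toxic).
With oral LD50 439.9 mg/kg (< 500 mg/kg), the herbicide concentrate falls in Class 6.1.
Class 6.1 net quantity: (two 1.8 oz packs = 102.24 g) + (three 0.8 oz packs = 68.16 g) = 170.4 g.
170.4 g ≤ 250 g (cargo aircraft limit, Class 6.1) — within limit.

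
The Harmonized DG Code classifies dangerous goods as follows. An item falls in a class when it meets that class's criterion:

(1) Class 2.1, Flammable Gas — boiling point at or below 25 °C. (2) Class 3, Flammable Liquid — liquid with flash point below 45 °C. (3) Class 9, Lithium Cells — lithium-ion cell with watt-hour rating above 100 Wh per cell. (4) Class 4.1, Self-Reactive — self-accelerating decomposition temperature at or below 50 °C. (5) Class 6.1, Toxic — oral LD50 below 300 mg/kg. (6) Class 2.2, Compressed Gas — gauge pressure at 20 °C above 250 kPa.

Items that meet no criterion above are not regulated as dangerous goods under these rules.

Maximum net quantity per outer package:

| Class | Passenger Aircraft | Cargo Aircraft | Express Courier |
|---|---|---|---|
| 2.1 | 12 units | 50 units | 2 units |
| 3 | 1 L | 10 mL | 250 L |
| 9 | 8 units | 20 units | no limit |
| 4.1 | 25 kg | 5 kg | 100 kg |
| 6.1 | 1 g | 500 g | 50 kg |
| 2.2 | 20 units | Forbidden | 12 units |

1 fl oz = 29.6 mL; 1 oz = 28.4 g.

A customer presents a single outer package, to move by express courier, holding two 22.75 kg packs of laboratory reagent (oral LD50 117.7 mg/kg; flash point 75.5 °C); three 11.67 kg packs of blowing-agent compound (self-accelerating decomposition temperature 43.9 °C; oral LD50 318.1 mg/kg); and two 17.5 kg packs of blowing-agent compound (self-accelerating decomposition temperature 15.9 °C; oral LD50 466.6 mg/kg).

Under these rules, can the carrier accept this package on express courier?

With oral LD50 117.7 mg/kg (< 300 mg/kg), the laboratory reagent falls in Class 6.1.
Blowing-agent compound: self-accelerating decomposition temperature 43.9 °C ≤ 50 °C → Class 4.1 (Self-Reactive).
With self-accelerating decomposition temperature 15.9 °C (≤ 50 °C), the blowing-agent compound falls in Class 4.1.
Class 6.1 quantity: two 22.75 kg packs = 45.5 kg.
45.5 kg ≤ 50 kg (express courier limit, Class 6.1) — within limit.
Total Class 4.1: (three 11.67 kg packs = 35.01 kg) + (two 17.5 kg packs = 35 kg) = 70.01 kg.
That is within the Class 4.1 express courier limit of 100 kg.
Every hazard class is within its express courier limit and no segregation rule is violated.

Yes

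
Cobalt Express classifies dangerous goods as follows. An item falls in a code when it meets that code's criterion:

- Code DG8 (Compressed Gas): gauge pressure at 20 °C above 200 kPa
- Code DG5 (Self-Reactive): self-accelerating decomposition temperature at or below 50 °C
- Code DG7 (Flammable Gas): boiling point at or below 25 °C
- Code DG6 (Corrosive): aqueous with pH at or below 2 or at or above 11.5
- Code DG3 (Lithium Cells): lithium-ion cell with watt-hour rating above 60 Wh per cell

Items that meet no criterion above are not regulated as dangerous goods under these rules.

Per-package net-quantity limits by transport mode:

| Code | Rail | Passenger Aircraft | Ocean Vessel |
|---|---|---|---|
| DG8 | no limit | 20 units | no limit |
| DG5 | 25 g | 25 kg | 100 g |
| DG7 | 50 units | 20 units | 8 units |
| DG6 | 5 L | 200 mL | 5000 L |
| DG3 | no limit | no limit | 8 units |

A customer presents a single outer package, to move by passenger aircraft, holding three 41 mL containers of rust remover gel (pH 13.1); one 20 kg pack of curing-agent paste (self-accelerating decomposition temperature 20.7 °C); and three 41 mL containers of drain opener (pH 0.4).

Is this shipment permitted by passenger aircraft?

No

Rust remover gel: pH 13.1 ≥ 11.5 → Code DG6 (Corrosive).
With self-accelerating decomposition temperature 20.7 °C (≤ 50 °C), the curing-agent paste falls in Code DG5.
pH 0.4 meets the Code DG6 criterion (Corrosive), so the drain opener is Code DG6.
Code DG6 net quantity: (three 41 mL containers = 123 mL) + (three 41 mL containers = 123 mL) = 246 mL.
246 mL > 200 mL (passenger aircraft limit, Code DG6) — over the limit.
Code DG5 quantity: 20 kg.
20 kg is within the passenger aircraft limit of 25 kg for Code DG5.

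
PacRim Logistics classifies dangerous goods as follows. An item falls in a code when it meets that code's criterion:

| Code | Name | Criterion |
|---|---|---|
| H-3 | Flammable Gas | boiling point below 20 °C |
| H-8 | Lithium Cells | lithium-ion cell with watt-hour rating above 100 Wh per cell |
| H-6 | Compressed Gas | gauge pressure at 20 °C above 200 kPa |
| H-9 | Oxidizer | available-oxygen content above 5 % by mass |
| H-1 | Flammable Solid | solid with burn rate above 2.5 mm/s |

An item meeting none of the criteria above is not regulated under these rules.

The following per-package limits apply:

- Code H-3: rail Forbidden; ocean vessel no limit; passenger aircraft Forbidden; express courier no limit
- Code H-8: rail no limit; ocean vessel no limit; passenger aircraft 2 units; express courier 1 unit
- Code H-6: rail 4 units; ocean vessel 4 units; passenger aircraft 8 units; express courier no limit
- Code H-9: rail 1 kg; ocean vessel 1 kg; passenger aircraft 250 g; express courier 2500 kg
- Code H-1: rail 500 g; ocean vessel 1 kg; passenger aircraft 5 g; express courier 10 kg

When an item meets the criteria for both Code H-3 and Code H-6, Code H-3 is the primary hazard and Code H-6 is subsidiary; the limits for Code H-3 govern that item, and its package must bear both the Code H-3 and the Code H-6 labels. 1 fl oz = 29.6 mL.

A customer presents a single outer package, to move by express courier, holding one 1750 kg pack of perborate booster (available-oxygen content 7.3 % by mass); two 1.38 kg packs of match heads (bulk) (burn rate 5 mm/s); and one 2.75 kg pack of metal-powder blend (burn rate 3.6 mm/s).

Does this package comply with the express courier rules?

Yes

With available-oxygen content 7.3 % by mass (> 5 % by mass), the perborate booster falls in Code H-9.
The match heads (bulk) have burn rate 5 mm/s, which is > 2.5 mm/s, so they are Code H-1 (Flammable Solid).
The metal-powder blend has burn rate 3.6 mm/s, which is > 2.5 mm/s, so it is Code H-1 (Flammable Solid).
Total Code H-1: (two 1.38 kg packs = 2.76 kg) + 2.75 kg = 5.51 kg.
5.51 kg ≤ 10 kg (express courier limit, Code H-1) — within limit.
Code H-9 quantity: 1750 kg.
That is within the Code H-9 express courier limit of 2500 kg.
Every hazard code is within its express courier limit and no segregation rule is violated.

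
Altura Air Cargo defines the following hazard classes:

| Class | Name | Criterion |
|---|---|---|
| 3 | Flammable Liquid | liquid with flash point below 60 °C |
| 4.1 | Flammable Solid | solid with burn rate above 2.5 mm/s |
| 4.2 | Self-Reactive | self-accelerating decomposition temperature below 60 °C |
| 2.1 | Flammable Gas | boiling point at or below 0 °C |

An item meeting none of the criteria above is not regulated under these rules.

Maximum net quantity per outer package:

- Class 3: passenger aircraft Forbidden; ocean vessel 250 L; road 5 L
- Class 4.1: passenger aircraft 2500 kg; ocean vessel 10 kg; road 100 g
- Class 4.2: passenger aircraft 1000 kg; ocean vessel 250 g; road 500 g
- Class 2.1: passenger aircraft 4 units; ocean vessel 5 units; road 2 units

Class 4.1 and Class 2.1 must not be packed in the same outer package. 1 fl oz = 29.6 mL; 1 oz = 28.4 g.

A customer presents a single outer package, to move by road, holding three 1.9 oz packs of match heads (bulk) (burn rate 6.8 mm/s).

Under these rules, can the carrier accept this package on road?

No

With burn rate 6.8 mm/s (> 2.5 mm/s), the match heads (bulk) fall in Class 4.1.
Class 4.1 quantity: three 1.9 oz packs = 161.88 g.
161.88 g exceeds the road limit of 100 g for Class 4.1.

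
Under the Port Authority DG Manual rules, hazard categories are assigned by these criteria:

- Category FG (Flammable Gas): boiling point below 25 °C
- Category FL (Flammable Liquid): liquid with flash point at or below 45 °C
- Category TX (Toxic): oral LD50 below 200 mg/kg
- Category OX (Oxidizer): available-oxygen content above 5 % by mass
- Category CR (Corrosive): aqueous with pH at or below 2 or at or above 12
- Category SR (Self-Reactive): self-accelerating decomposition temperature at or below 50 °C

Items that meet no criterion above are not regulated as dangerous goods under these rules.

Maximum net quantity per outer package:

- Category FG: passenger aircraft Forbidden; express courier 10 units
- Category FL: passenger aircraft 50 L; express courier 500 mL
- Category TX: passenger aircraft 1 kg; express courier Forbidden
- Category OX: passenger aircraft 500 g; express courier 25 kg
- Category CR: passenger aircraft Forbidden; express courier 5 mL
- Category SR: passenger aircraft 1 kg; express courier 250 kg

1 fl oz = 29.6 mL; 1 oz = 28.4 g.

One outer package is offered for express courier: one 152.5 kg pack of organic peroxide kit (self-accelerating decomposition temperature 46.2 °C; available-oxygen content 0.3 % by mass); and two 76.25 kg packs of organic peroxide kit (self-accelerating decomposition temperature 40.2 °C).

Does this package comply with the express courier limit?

Self-accelerating decomposition temperature 46.2 °C meets the Category SR criterion (Self-Reactive), so the organic peroxide kit is Category SR.
The organic peroxide kit has self-accelerating decomposition temperature 40.2 °C, which is ≤ 50 °C, so it is Category SR (Self-Reactive).
Total Category SR: 152.5 kg + (two 76.25 kg packs = 152.5 kg) = 305 kg.
305 kg exceeds the express courier limit of 250 kg for Category SR.

No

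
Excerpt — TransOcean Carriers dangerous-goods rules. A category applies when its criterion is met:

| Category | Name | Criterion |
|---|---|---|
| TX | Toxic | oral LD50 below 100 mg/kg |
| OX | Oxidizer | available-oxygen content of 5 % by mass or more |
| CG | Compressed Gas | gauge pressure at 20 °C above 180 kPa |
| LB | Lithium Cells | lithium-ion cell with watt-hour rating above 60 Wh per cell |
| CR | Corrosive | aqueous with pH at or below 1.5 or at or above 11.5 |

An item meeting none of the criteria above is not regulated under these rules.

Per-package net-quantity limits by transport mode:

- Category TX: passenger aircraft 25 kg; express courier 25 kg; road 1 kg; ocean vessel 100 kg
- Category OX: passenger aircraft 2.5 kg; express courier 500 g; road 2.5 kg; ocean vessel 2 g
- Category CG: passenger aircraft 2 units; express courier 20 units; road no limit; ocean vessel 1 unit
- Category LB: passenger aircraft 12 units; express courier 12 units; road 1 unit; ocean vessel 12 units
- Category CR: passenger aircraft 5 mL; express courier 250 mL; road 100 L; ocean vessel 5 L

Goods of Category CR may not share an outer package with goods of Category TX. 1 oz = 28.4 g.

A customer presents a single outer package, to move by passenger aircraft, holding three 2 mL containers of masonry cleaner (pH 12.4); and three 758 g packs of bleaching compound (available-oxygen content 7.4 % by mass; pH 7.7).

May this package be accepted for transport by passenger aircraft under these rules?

No

With pH 12.4 (≥ 11.5), the masonry cleaner falls in Category CR.
With available-oxygen content 7.4 % by mass (≥ 5 % by mass), the bleaching compound falls in Category OX.
Category CR quantity: three 2 mL containers = 6 mL.
6 mL exceeds the passenger aircraft limit of 5 mL for Category CR.
Category OX quantity: three 758 g packs = 2.274 kg.
2.274 kg ≤ 2.5 kg (passenger aircraft limit, Category OX) — within limit.
The segregation rule (Category CR with Category TX) does not apply to Category CR with Category OX.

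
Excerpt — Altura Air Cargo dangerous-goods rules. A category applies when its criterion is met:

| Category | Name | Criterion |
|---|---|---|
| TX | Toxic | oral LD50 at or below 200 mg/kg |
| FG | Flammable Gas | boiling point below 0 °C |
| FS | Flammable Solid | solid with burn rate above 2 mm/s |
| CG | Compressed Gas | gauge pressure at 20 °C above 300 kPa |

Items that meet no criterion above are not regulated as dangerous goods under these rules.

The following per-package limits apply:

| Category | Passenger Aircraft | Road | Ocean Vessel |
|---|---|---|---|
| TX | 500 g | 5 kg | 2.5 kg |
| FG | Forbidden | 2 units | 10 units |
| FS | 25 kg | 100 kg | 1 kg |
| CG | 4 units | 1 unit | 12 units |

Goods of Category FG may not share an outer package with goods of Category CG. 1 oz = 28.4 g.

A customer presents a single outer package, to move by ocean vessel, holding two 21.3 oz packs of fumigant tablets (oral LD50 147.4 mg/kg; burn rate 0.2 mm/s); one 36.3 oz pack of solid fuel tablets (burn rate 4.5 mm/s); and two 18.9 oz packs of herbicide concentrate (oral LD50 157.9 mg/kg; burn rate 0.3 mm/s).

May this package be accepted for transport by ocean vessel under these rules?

Oral LD50 147.4 mg/kg meets the Category TX criterion (Toxic), so the fumigant tablets are Category TX.
The solid fuel tablets have burn rate 4.5 mm/s, which is > 2 mm/s, so they are Category FS (Flammable Solid).
With oral LD50 157.9 mg/kg (≤ 200 mg/kg), the herbicide concentrate falls in Category TX.
Category TX net quantity: (two 21.3 oz packs = 1209.84 g) + (two 18.9 oz packs = 1073.52 g) = 2283.36 g.
That is within the Category TX ocean vessel limit of 2.5 kg.
Category FS quantity: one 36.3 oz pack = 1030.92 g.
1030.92 g > 1 kg (ocean vessel limit, Category FS) — over the limit.
The segregation rule (Category FG with Category CG) does not apply to Category TX with Category FS.

No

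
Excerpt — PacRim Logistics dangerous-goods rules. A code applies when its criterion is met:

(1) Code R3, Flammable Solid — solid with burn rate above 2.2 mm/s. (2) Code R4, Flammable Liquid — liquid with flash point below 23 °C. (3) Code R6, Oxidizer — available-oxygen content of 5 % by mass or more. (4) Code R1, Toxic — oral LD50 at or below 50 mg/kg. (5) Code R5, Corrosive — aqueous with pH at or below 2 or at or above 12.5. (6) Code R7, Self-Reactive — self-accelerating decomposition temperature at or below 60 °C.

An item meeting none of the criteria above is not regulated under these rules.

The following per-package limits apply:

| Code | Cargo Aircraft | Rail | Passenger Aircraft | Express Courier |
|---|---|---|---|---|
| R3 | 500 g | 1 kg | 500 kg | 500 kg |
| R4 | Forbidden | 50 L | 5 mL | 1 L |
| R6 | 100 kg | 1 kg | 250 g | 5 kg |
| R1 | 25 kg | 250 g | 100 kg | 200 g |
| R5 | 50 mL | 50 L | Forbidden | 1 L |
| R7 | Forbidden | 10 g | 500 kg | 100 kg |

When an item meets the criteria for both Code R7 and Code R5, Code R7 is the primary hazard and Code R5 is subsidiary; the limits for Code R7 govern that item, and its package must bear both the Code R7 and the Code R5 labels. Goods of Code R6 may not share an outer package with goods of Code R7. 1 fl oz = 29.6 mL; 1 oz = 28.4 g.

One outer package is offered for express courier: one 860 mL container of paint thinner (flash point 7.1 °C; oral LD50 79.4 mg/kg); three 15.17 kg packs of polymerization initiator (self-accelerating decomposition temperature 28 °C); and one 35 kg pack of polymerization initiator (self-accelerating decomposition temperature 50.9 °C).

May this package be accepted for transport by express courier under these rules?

Yes

Paint thinner: flash point 7.1 °C < 23 °C → Code R4 (Flammable Liquid).
Polymerization initiator: self-accelerating decomposition temperature 28 °C ≤ 60 °C → Code R7 (Self-Reactive).
Self-accelerating decomposition temperature 50.9 °C meets the Code R7 criterion (Self-Reactive), so the polymerization initiator is Code R7.
Total Code R7: (three 15.17 kg packs = 45.51 kg) + 35 kg = 80.51 kg.
80.51 kg is within the express courier limit of 100 kg for Code R7.
Code R4 quantity: 860 mL.
That is within the Code R4 express courier limit of 1 L.
The segregation rule (Code R6 with Code R7) does not apply to Code R7 with Code R4.
Every hazard code is within its express courier limit and no segregation rule is violated.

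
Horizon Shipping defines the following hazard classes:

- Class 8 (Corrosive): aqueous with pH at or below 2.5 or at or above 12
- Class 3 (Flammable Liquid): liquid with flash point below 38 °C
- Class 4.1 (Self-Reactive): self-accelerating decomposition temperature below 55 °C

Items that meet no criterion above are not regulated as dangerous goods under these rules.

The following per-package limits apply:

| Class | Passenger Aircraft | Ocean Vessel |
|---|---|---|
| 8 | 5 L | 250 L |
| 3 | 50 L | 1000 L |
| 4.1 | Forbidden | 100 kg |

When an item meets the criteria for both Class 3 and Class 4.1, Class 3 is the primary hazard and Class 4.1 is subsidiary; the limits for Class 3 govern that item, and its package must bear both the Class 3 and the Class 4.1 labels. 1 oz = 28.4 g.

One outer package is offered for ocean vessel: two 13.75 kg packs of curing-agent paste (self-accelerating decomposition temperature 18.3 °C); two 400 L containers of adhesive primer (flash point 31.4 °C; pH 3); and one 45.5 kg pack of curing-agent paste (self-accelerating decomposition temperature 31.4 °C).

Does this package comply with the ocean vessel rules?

The curing-agent paste has self-accelerating decomposition temperature 18.3 °C, which is < 55 °C, so it is Class 4.1 (Self-Reactive).
Flash point 31.4 °C meets the Class 3 criterion (Flammable Liquid), so the adhesive primer is Class 3.
With self-accelerating decomposition temperature 31.4 °C (< 55 °C), the curing-agent paste falls in Class 4.1.
Total Class 4.1: (two 13.75 kg packs = 27.5 kg) + 45.5 kg = 73 kg.
That is within the Class 4.1 ocean vessel limit of 100 kg.
Class 3 quantity: two 400 L containers = 800 L.
That is within the Class 3 ocean vessel limit of 1000 L.
Every hazard class is within its ocean vessel limit and no segregation rule is violated.

Yes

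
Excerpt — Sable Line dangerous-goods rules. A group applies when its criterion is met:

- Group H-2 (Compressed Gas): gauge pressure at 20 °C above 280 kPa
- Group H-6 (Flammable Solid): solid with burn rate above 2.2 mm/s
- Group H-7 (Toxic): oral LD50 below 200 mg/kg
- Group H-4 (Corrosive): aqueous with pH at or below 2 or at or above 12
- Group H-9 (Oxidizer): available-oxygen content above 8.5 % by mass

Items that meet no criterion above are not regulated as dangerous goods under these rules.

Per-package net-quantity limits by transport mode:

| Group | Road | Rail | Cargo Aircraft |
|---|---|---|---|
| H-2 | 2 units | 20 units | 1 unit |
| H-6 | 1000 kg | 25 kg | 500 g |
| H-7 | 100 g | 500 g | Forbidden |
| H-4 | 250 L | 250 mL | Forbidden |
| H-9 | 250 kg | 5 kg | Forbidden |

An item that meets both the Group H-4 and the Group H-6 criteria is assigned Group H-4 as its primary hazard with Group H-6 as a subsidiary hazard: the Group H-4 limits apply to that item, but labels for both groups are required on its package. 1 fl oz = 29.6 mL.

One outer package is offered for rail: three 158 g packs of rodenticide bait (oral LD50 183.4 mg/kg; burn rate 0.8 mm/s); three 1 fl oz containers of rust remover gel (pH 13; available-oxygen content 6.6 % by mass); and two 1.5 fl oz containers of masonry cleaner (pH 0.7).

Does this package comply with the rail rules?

Yes

With oral LD50 183.4 mg/kg (< 200 mg/kg), the rodenticide bait falls in Group H-7.
pH 13 meets the Group H-4 criterion (Corrosive), so the rust remover gel is Group H-4.
With pH 0.7 (≤ 2), the masonry cleaner falls in Group H-4.
Group H-7 quantity: three 158 g packs = 474 g.
474 g ≤ 500 g (rail limit, Group H-7) — within limit.
Total Group H-4: (three 1 fl oz containers = 88.8 mL) + (two 1.5 fl oz containers = 88.8 mL) = 177.6 mL.
177.6 mL is within the rail limit of 250 mL for Group H-4.
Every hazard group is within its rail limit and no segregation rule is violated.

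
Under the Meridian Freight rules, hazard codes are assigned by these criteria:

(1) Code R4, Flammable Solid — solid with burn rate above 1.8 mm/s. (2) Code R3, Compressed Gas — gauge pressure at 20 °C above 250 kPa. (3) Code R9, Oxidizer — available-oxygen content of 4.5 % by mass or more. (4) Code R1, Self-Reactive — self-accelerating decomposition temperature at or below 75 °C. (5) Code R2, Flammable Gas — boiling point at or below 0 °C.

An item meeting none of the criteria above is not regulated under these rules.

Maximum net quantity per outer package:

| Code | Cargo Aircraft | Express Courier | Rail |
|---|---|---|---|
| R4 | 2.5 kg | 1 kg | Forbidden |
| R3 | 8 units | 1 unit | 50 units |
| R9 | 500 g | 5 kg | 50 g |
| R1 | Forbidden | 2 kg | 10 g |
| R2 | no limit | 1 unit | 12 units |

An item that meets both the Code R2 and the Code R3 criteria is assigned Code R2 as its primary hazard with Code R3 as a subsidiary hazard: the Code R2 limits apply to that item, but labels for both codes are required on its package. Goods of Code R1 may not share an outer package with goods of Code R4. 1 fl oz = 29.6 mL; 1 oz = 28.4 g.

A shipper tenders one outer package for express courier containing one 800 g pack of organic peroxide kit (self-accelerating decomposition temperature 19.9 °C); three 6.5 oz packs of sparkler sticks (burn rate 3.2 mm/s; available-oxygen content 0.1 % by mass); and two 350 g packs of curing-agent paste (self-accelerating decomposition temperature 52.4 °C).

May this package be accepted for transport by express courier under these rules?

Self-accelerating decomposition temperature 19.9 °C meets the Code R1 criterion (Self-Reactive), so the organic peroxide kit is Code R1.
Burn rate 3.2 mm/s meets the Code R4 criterion (Flammable Solid), so the sparkler sticks are Code R4.
With self-accelerating decomposition temperature 52.4 °C (≤ 75 °C), the curing-agent paste falls in Code R1.
Total Code R1: 800 g + (two 350 g packs = 700 g) = 1.5 kg.
1.5 kg ≤ 2 kg (express courier limit, Code R1) — within limit.
Code R4 quantity: three 6.5 oz packs = 553.8 g.
That is within the Code R4 express courier limit of 1 kg.
Code R1 and Code R4 may not share an outer package.

No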